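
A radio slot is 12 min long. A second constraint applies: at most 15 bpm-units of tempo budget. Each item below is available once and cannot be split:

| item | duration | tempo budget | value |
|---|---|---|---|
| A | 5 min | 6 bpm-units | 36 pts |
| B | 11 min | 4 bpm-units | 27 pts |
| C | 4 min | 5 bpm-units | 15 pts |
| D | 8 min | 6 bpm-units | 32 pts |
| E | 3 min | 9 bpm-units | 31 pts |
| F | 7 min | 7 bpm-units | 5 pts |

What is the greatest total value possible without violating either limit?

67 pts

Feasible sets respecting both limits:
- A+E: duration 8, tempo budget 15, value 67
- D+E: duration 11, tempo budget 15, value 63
- A+C: duration 9, tempo budget 11, value 51
Best: 67 pts.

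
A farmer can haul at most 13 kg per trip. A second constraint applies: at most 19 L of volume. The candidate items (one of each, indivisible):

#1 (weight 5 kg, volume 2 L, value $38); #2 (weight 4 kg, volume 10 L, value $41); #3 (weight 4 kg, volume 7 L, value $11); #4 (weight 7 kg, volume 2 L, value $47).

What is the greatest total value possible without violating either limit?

$90

Feasible sets respecting both limits:
- #1+#2+#3: weight 13, volume 19, value 90
- #2+#4: weight 11, volume 12, value 88
- #1+#4: weight 12, volume 4, value 85
Best: $90.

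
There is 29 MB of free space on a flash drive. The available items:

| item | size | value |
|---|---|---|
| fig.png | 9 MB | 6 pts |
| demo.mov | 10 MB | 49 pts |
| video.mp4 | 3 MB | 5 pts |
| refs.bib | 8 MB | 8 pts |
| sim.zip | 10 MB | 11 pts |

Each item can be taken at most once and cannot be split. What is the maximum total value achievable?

68 pts

Check high-value combinations within 29 MB:
- demo.mov+refs.bib+sim.zip: size 10+8+10=28, value 49+8+11=68
- fig.png+demo.mov+sim.zip: size 9+10+10=29, value 6+49+11=66
- demo.mov+video.mp4+sim.zip: size 10+3+10=23, value 49+5+11=65
Best: 68 pts.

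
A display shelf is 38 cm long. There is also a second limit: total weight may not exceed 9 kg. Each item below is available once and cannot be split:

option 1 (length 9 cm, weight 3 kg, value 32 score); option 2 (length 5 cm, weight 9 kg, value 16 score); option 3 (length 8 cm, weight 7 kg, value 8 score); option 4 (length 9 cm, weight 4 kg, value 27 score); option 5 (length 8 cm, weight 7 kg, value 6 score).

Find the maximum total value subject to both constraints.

Feasible sets respecting both limits:
- option 1+option 4: length 18, weight 7, value 59
- option 1: length 9, weight 3, value 32
- option 4: length 9, weight 4, value 27
Best: 59 score.

59 score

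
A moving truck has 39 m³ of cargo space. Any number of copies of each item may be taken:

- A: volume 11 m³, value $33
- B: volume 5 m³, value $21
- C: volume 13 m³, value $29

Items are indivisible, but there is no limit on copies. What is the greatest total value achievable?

Best value-per-unit is B at 21/5, and filling with it alone uses volume 7×5=35. No mix of the others beats 7×21 = 147.

$147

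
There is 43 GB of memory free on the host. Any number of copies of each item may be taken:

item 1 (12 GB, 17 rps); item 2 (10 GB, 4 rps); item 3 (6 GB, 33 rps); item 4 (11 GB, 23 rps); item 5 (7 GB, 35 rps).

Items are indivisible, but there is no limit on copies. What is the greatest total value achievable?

Best value-per-unit is item 3 at 33/6; filling with it alone gives 7×33 = 231.
Optimal mix: 6×item 3 + 1×item 5 → memory 43, value 233.

233 rps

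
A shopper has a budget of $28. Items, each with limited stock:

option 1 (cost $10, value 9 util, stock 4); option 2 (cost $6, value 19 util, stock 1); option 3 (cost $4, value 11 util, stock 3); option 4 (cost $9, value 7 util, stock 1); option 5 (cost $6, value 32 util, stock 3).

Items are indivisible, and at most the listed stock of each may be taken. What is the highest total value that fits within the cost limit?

126 util

Top feasible selections:
- 1×option 2 + 1×option 3 + 3×option 5: cost 28, value 126
- 2×option 3 + 3×option 5: cost 26, value 118
- 1×option 2 + 3×option 5: cost 24, value 115
- 1×option 3 + 3×option 5: cost 22, value 107
Best: 126 util.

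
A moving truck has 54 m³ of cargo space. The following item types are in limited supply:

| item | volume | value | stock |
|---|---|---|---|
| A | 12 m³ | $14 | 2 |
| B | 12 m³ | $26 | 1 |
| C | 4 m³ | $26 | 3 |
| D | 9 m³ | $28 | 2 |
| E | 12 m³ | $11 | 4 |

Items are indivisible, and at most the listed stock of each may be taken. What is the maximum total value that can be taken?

Best selections within volume 54 and stock limits:
- 1×A + 1×B + 3×C + 2×D: volume 54, value 174
- 1×B + 3×C + 2×D + 1×E: volume 54, value 171
Best: $174.

$174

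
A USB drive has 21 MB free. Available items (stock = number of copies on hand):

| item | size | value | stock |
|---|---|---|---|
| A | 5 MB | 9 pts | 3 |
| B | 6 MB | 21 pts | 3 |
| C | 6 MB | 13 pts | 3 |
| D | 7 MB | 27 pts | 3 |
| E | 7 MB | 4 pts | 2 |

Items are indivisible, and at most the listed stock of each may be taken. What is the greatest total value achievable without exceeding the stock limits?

81 pts

Best selections within size 21 and stock limits:
- 3×D: size 21, value 81
- 1×B + 2×D: size 20, value 75
- 2×B + 1×D: size 19, value 69
- 1×C + 2×D: size 20, value 67
Best: 81 pts.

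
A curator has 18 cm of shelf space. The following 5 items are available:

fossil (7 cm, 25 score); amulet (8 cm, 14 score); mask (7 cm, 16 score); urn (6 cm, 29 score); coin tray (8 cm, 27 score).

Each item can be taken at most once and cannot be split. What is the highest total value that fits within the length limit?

This is a 0/1 knapsack; check combinations near the capacity.
- urn+coin tray: length 6+8=14, value 29+27=56
- fossil+urn: length 7+6=13, value 25+29=54
- fossil+coin tray: length 7+8=15, value 25+27=52
Best: 56 score.

56 score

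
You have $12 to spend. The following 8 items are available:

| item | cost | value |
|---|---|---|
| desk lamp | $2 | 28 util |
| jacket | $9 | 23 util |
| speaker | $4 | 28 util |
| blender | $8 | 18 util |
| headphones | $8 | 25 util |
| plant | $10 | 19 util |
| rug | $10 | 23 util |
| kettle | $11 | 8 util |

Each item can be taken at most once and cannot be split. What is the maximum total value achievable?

Check high-value combinations within $12:
- desk lamp+speaker: cost 2+4=6, value 28+28=56
- desk lamp+headphones: cost 2+8=10, value 28+25=53
- speaker+headphones: cost 4+8=12, value 28+25=53
Best: 56 util.

56 util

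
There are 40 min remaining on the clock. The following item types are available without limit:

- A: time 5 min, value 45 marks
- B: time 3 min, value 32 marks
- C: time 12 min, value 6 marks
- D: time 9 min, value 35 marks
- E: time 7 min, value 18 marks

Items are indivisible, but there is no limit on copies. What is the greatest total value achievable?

Best value-per-unit is B at 32/3, and filling with it alone uses time 13×3=39. No mix of the others beats 13×32 = 416.

416 marks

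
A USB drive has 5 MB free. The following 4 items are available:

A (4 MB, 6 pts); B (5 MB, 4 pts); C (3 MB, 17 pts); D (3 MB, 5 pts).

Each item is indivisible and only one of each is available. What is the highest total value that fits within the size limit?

Check high-value combinations within 5 MB:
- C: size 3, value 17
- A: size 4, value 6
- D: size 3, value 5
- B: size 5, value 4
Best: 17 pts.

17 pts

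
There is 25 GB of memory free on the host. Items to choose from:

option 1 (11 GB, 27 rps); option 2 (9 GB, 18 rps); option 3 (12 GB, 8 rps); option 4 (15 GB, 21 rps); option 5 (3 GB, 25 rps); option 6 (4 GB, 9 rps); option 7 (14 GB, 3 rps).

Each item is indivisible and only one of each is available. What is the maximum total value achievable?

Check high-value combinations within 25 GB:
- option 1+option 2+option 5: memory 11+9+3=23, value 27+18+25=70
- option 1+option 5+option 6: memory 11+3+4=18, value 27+25+9=61
- option 4+option 5+option 6: memory 15+3+4=22, value 21+25+9=55
Best: 70 rps.

70 rps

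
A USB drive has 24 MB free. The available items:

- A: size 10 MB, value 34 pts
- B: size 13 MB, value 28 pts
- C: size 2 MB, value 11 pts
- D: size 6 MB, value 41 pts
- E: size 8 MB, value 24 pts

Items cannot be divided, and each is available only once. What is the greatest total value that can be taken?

Check high-value combinations within 24 MB:
- A+D+E: size 10+6+8=24, value 34+41+24=99
- A+C+D: size 10+2+6=18, value 34+11+41=86
- B+C+D: size 13+2+6=21, value 28+11+41=80
- C+D+E: size 2+6+8=16, value 11+41+24=76
Best: 99 pts.

99 pts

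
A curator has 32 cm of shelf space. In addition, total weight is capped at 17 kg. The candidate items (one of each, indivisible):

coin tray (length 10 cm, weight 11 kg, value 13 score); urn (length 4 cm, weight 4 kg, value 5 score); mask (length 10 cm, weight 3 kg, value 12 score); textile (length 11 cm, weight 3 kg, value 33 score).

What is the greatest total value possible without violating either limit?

Feasible sets respecting both limits:
- coin tray+mask+textile: length 31, weight 17, value 58
- urn+mask+textile: length 25, weight 10, value 50
- coin tray+textile: length 21, weight 14, value 46
- mask+textile: length 21, weight 6, value 45
Best: 58 score.

58 score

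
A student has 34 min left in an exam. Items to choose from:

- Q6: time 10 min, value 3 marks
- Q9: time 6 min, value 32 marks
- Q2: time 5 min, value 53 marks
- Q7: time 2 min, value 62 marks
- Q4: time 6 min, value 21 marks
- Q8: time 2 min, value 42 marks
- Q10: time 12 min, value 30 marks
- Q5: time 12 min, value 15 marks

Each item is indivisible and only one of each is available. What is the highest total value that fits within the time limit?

240 marks

Check high-value combinations within 34 min:
- Q9+Q2+Q7+Q4+Q8+Q10: time 6+5+2+6+2+12=33, value 32+53+62+21+42+30=240
- Q9+Q2+Q7+Q4+Q8+Q5: time 6+5+2+6+2+12=33, value 32+53+62+21+42+15=225
- Q9+Q2+Q7+Q8+Q10: time 6+5+2+2+12=27, value 32+53+62+42+30=219
- Q6+Q9+Q2+Q7+Q4+Q8: time 10+6+5+2+6+2=31, value 3+32+53+62+21+42=213
Best: 240 marks.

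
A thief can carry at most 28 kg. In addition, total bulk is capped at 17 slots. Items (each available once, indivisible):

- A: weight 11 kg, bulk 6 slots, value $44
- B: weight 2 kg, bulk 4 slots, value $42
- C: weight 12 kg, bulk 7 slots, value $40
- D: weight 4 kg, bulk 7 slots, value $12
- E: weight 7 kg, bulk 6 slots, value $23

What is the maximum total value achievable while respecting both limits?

$126

Feasible sets respecting both limits:
- A+B+C: weight 25, bulk 17, value 126
- A+B+E: weight 20, bulk 16, value 109
- B+C+E: weight 21, bulk 17, value 105
Best: $126.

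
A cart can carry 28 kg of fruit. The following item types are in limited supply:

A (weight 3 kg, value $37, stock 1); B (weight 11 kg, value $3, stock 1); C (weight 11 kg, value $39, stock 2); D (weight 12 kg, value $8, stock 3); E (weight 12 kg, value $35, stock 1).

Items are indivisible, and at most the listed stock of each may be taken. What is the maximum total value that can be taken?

$115

Best selections within weight 28 and stock limits:
- 1×A + 2×C: weight 25, value 115
- 1×A + 1×C + 1×E: weight 26, value 111
- 1×A + 1×C + 1×D: weight 26, value 84
Best: $115.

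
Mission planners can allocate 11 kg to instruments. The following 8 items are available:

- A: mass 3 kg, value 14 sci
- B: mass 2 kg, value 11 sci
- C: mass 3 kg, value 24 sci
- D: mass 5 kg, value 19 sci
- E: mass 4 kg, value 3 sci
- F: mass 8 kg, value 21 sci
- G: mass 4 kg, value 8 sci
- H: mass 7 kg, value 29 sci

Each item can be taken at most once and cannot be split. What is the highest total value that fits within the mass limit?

This is a 0/1 knapsack; check combinations near the capacity.
- A+C+D: mass 3+3+5=11, value 14+24+19=57
- B+C+D: mass 2+3+5=10, value 11+24+19=54
- C+H: mass 3+7=10, value 24+29=53
- A+B+C: mass 3+2+3=8, value 14+11+24=49
Best: 57 sci.

57 sci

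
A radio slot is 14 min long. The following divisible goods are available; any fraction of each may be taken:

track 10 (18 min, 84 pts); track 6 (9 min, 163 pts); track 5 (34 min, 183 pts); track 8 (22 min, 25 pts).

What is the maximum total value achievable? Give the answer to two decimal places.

Take in order of value per unit:
- track 6 (163/9 per unit): all 9 → value 163, running total 163.00
- track 5 (183/34 per unit): 5 of 34 → value 5×183/34 = 26.9118, running total 189.91
Total 189.91.

189.91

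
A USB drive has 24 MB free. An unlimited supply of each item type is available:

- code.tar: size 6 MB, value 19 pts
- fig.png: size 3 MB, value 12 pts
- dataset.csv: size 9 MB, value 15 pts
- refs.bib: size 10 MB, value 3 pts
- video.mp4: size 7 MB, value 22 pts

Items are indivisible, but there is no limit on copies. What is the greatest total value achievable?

Best value-per-unit is fig.png at 12/3, and filling with it alone uses size 8×3=24. No mix of the others beats 8×12 = 96.

96 pts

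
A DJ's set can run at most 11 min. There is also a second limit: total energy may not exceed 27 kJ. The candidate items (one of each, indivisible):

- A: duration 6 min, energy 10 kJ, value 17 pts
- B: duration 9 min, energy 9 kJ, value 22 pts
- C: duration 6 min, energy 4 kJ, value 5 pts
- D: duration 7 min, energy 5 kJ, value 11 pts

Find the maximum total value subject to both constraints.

Feasible sets respecting both limits:
- B: duration 9, energy 9, value 22
- A: duration 6, energy 10, value 17
- D: duration 7, energy 5, value 11
- C: duration 6, energy 4, value 5
Best: 22 pts.

22 pts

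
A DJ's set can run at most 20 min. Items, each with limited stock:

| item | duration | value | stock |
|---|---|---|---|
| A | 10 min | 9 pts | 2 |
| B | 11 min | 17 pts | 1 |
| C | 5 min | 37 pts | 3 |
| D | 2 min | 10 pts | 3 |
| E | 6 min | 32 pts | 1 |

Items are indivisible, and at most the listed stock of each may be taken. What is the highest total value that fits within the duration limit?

Top feasible selections:
- 3×C + 2×D: duration 19, value 131
- 2×C + 2×D + 1×E: duration 20, value 126
Best: 131 pts.

131 pts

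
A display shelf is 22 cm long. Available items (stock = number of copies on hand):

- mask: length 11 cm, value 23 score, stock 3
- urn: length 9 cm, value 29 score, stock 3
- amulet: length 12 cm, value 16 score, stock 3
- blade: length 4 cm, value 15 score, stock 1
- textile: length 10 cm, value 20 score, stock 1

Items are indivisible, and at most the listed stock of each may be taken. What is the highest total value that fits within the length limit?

Top feasible selections:
- 2×urn + 1×blade: length 22, value 73
- 2×urn: length 18, value 58
- 1×mask + 1×urn: length 20, value 52
- 1×urn + 1×textile: length 19, value 49
Best: 73 score.

73 score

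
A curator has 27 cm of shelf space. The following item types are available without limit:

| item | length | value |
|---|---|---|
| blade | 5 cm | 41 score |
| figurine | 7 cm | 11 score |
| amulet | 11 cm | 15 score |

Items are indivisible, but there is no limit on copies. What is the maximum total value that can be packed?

205 score

Best value-per-unit is blade at 41/5, and filling with it alone uses length 5×5=25. No mix of the others beats 5×41 = 205.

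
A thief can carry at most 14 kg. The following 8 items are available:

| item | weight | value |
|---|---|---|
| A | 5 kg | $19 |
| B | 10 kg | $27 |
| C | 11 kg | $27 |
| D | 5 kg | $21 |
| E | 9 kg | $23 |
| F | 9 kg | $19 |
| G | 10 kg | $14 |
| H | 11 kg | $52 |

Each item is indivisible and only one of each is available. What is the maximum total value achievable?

$52

Check high-value combinations within 14 kg:
- H: weight 11, value 52
- D+E: weight 5+9=14, value 21+23=44
- A+E: weight 5+9=14, value 19+23=42
Best: $52.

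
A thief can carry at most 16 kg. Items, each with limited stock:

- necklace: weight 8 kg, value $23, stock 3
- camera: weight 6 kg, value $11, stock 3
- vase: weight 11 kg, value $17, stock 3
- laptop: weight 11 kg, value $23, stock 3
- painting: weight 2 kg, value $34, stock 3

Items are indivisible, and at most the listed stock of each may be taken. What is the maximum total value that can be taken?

Top feasible selections:
- 1×necklace + 3×painting: weight 14, value 125
- 1×camera + 3×painting: weight 12, value 113
- 3×painting: weight 6, value 102
- 1×necklace + 2×painting: weight 12, value 91
Best: $125.

$125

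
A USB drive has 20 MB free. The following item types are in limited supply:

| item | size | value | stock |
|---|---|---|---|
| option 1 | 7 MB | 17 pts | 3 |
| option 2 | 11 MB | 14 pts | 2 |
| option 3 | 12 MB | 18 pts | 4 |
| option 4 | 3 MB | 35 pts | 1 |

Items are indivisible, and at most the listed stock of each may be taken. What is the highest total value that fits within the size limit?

69 pts

Top feasible selections:
- 2×option 1 + 1×option 4: size 17, value 69
- 1×option 3 + 1×option 4: size 15, value 53
- 1×option 1 + 1×option 4: size 10, value 52
Best: 69 pts.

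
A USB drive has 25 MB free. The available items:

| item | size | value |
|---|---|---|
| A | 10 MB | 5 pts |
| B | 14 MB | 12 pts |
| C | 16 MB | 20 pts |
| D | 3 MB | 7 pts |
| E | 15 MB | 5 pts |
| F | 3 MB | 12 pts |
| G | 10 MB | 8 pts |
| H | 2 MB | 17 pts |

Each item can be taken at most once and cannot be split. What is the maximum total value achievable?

56 pts

Check high-value combinations within 25 MB:
- C+D+F+H: size 16+3+3+2=24, value 20+7+12+17=56
- C+F+H: size 16+3+2=21, value 20+12+17=49
- B+D+F+H: size 14+3+3+2=22, value 12+7+12+17=48
- D+F+G+H: size 3+3+10+2=18, value 7+12+8+17=44
- C+D+H: size 16+3+2=21, value 20+7+17=44
Best: 56 pts.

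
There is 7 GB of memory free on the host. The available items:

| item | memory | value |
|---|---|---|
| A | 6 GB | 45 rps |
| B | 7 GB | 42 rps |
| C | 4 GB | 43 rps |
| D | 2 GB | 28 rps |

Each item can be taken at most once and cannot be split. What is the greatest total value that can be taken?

Check high-value combinations within 7 GB:
- C+D: memory 4+2=6, value 43+28=71
- A: memory 6, value 45
- C: memory 4, value 43
- B: memory 7, value 42
Best: 71 rps.

71 rps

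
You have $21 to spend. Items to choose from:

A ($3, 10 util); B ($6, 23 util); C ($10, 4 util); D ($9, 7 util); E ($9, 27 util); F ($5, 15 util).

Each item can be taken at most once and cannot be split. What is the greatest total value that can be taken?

This is a 0/1 knapsack; check combinations near the capacity.
- B+E+F: cost 6+9+5=20, value 23+27+15=65
- A+B+E: cost 3+6+9=18, value 10+23+27=60
- A+E+F: cost 3+9+5=17, value 10+27+15=52
- B+E: cost 6+9=15, value 23+27=50
Best: 65 util.

65 util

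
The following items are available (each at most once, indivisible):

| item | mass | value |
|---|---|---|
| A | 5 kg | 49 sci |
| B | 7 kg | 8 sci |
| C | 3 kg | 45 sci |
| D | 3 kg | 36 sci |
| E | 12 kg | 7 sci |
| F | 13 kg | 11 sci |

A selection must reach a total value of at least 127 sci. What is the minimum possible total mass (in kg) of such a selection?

11

Subsets with value ≥ 127, sorted by total mass:
- A+C+D: mass 11, value 130
- A+B+C+D: mass 18, value 138
- A+C+D+E: mass 23, value 137
- A+C+D+F: mass 24, value 141
Minimum mass: 11 kg.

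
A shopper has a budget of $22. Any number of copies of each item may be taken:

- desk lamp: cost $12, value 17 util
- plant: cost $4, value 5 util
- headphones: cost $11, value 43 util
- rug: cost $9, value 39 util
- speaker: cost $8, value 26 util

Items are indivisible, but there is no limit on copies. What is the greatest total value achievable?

86 util

Best value-per-unit is rug at 39/9; filling with it alone gives 2×39 = 78.
Optimal mix: 2×headphones → cost 22, value 86.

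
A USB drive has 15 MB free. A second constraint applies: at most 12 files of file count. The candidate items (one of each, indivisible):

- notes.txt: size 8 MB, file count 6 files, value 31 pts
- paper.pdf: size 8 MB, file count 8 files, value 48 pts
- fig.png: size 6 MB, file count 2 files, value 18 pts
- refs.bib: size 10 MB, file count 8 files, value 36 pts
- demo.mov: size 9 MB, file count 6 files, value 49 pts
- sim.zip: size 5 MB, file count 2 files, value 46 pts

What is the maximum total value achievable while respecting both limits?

Feasible sets respecting both limits:
- demo.mov+sim.zip: size 14, file count 8, value 95
- paper.pdf+sim.zip: size 13, file count 10, value 94
- refs.bib+sim.zip: size 15, file count 10, value 82
Best: 95 pts.

95 pts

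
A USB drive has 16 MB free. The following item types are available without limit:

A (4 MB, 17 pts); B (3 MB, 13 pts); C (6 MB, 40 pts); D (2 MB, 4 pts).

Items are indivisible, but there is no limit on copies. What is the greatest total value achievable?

97 pts

Best value-per-unit is C at 40/6; filling with it alone gives 2×40 = 80.
Optimal mix: 1×A + 2×C → size 16, value 97.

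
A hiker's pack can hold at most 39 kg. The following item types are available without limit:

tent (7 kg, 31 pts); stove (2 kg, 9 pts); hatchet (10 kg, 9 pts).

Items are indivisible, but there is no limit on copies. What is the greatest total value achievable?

Best value-per-unit is stove at 9/2; filling with it alone gives 19×9 = 171.
Optimal mix: 1×tent + 16×stove → weight 39, value 175.

175 pts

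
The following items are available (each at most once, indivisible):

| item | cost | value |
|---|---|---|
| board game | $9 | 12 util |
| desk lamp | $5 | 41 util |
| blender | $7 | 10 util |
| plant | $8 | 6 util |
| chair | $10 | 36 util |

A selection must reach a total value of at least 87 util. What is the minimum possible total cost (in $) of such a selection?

Subsets with value ≥ 87, sorted by total cost:
- desk lamp+blender+chair: cost 22, value 87
- board game+desk lamp+chair: cost 24, value 89
Minimum cost: 22 $.

22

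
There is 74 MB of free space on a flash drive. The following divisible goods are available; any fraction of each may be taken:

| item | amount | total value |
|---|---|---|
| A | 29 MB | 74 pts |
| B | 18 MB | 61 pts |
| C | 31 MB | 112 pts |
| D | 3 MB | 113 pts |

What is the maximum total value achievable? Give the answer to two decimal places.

Take in order of value per unit:
- D (113/3 per unit): all 3 → value 113, running total 113.00
- C (112/31 per unit): all 31 → value 112, running total 225.00
- B (61/18 per unit): all 18 → value 61, running total 286.00
- A (74/29 per unit): 22 of 29 → value 22×74/29 = 56.1379, running total 342.14
Total 342.14.

342.14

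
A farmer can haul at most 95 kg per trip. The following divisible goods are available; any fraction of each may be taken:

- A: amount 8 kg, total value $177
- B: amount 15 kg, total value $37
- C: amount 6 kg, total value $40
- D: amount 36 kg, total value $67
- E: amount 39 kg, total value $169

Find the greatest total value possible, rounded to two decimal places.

Take in order of value per unit:
- A (177/8 per unit): all 8 → value 177, running total 177.00
- C (40/6 per unit): all 6 → value 40, running total 217.00
- E (169/39 per unit): all 39 → value 169, running total 386.00
- B (37/15 per unit): all 15 → value 37, running total 423.00
- D (67/36 per unit): 27 of 36 → value 27×67/36 = 50.2500, running total 473.25
Total 473.25.

473.25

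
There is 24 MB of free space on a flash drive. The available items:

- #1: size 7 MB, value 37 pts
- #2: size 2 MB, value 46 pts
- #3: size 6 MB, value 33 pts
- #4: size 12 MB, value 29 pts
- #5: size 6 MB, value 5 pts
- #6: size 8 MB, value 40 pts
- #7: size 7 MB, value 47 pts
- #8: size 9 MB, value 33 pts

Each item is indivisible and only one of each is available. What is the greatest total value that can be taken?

170 pts

Check high-value combinations within 24 MB:
- #1+#2+#6+#7: size 7+2+8+7=24, value 37+46+40+47=170
- #2+#3+#6+#7: size 2+6+8+7=23, value 46+33+40+47=166
- #1+#2+#3+#7: size 7+2+6+7=22, value 37+46+33+47=163
- #2+#3+#7+#8: size 2+6+7+9=24, value 46+33+47+33=159
Best: 170 pts.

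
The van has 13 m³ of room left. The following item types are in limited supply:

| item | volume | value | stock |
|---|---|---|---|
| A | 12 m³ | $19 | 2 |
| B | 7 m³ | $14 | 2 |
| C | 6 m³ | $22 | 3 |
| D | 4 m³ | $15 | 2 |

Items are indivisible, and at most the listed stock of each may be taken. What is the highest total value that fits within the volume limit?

$44

Best selections within volume 13 and stock limits:
- 2×C: volume 12, value 44
- 1×C + 1×D: volume 10, value 37
Best: $44.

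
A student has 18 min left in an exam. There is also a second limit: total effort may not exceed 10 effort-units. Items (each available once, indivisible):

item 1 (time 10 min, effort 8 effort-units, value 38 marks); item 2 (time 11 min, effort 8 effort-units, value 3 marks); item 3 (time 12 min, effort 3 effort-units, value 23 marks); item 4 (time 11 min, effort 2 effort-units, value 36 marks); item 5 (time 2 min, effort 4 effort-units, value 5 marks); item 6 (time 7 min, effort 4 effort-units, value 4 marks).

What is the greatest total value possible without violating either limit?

41 marks

Feasible sets respecting both limits:
- item 4+item 5: time 13, effort 6, value 41
- item 4+item 6: time 18, effort 6, value 40
- item 1: time 10, effort 8, value 38
- item 4: time 11, effort 2, value 36
Best: 41 marks.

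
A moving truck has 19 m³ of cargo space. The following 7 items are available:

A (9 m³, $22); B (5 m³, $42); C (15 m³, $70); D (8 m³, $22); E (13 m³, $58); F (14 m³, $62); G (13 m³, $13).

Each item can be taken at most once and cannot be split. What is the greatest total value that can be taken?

This is a 0/1 knapsack; check combinations near the capacity.
- B+F: volume 5+14=19, value 42+62=104
- B+E: volume 5+13=18, value 42+58=100
- C: volume 15, value 70
- B+D: volume 5+8=13, value 42+22=64
Best: $104.

$104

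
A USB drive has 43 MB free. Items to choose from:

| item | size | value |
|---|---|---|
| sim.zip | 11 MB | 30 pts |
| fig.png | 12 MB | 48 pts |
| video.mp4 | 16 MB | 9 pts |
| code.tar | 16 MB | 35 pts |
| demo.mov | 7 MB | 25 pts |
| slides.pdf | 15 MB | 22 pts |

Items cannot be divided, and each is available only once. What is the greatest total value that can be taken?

113 pts

This is a 0/1 knapsack; check combinations near the capacity.
- sim.zip+fig.png+code.tar: size 11+12+16=39, value 30+48+35=113
- fig.png+code.tar+demo.mov: size 12+16+7=35, value 48+35+25=108
- fig.png+code.tar+slides.pdf: size 12+16+15=43, value 48+35+22=105
Best: 113 pts.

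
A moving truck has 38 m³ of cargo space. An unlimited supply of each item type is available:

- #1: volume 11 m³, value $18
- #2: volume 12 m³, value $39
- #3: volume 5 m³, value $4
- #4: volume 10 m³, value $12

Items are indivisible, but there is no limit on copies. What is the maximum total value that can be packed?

$117

Best value-per-unit is #2 at 39/12, and filling with it alone uses volume 3×12=36. No mix of the others beats 3×39 = 117.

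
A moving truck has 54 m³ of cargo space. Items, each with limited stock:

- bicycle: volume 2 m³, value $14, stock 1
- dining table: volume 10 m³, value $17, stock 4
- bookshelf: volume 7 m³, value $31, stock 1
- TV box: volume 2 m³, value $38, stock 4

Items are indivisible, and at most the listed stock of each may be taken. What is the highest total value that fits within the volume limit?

$248

Top feasible selections:
- 1×bicycle + 3×dining table + 1×bookshelf + 4×TV box: volume 47, value 248
- 3×dining table + 1×bookshelf + 4×TV box: volume 45, value 234
Best: $248.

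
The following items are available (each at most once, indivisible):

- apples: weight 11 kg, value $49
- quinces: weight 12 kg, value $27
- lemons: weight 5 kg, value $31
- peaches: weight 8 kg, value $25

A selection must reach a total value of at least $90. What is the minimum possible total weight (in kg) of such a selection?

Subsets with value ≥ 90, sorted by total weight:
- apples+lemons+peaches: weight 24, value 105
- apples+quinces+lemons: weight 28, value 107
- apples+quinces+peaches: weight 31, value 101
- apples+quinces+lemons+peaches: weight 36, value 132
Minimum weight: 24 kg.

24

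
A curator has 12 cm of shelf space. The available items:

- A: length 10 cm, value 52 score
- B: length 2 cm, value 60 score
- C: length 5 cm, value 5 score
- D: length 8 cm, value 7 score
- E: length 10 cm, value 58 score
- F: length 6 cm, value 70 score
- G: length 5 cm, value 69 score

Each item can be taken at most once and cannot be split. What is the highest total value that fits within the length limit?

139 score

Check high-value combinations within 12 cm:
- F+G: length 6+5=11, value 70+69=139
- B+C+G: length 2+5+5=12, value 60+5+69=134
- B+F: length 2+6=8, value 60+70=130
- B+G: length 2+5=7, value 60+69=129
Best: 139 score.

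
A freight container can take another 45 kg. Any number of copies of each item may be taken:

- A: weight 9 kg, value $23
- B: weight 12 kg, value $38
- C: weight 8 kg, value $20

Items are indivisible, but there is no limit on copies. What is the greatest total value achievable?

$137

Best value-per-unit is B at 38/12; filling with it alone gives 3×38 = 114.
Optimal mix: 1×A + 3×B → weight 45, value 137.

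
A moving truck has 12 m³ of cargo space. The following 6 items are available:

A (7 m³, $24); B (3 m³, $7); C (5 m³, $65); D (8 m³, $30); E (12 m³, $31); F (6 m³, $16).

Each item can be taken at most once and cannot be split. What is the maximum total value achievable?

$89

This is a 0/1 knapsack; check combinations near the capacity.
- A+C: volume 7+5=12, value 24+65=89
- C+F: volume 5+6=11, value 65+16=81
- B+C: volume 3+5=8, value 7+65=72
- C: volume 5, value 65
- B+D: volume 3+8=11, value 7+30=37
Best: $89.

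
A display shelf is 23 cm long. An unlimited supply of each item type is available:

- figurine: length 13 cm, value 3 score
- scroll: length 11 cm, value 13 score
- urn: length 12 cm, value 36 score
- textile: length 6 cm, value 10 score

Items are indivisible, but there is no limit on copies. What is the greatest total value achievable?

Best value-per-unit is urn at 36/12; filling with it alone gives 1×36 = 36.
Optimal mix: 1×scroll + 1×urn → length 23, value 49.

49 score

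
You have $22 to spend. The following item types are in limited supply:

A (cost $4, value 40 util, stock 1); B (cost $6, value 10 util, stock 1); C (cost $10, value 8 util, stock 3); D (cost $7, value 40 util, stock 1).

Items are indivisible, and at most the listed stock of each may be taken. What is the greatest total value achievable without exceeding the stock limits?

Best selections within cost 22 and stock limits:
- 1×A + 1×B + 1×D: cost 17, value 90
- 1×A + 1×C + 1×D: cost 21, value 88
Best: 90 util.

90 util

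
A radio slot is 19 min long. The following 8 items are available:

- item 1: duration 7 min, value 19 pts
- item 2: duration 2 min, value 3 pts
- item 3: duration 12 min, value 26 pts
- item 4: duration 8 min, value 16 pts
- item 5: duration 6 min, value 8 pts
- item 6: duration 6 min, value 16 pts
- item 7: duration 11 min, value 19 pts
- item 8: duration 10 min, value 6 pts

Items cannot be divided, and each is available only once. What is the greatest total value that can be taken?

45 pts

This is a 0/1 knapsack; check combinations near the capacity.
- item 1+item 3: duration 7+12=19, value 19+26=45
- item 1+item 5+item 6: duration 7+6+6=19, value 19+8+16=43
- item 3+item 6: duration 12+6=18, value 26+16=42
- item 1+item 2+item 6: duration 7+2+6=15, value 19+3+16=38
Best: 45 pts.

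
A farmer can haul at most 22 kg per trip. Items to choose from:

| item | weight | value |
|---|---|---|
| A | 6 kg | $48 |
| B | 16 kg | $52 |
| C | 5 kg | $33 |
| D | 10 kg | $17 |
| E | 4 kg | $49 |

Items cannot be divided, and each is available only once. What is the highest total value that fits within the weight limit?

This is a 0/1 knapsack; check combinations near the capacity.
- A+C+E: weight 6+5+4=15, value 48+33+49=130
- A+D+E: weight 6+10+4=20, value 48+17+49=114
- B+E: weight 16+4=20, value 52+49=101
Best: $130.

$130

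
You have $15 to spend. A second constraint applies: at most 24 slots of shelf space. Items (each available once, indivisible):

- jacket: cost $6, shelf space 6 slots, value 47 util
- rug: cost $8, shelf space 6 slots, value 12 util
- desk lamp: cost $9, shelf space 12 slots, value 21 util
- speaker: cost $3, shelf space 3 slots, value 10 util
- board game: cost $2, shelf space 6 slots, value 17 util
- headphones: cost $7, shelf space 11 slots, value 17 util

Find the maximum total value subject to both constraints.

Feasible sets respecting both limits:
- jacket+board game+headphones: cost 15, shelf space 23, value 81
- jacket+speaker+board game: cost 11, shelf space 15, value 74
- jacket+desk lamp: cost 15, shelf space 18, value 68
Best: 81 util.

81 util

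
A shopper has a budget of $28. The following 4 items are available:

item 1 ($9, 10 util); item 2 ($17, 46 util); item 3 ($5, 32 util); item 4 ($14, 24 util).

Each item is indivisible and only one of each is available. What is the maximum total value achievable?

Check high-value combinations within $28:
- item 2+item 3: cost 17+5=22, value 46+32=78
- item 1+item 3+item 4: cost 9+5+14=28, value 10+32+24=66
- item 3+item 4: cost 5+14=19, value 32+24=56
Best: 78 util.

78 util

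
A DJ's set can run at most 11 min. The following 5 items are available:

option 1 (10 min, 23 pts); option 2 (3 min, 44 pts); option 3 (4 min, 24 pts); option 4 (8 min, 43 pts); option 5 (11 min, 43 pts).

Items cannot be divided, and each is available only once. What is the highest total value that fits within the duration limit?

Check high-value combinations within 11 min:
- option 2+option 4: duration 3+8=11, value 44+43=87
- option 2+option 3: duration 3+4=7, value 44+24=68
- option 2: duration 3, value 44
Best: 87 pts.

87 pts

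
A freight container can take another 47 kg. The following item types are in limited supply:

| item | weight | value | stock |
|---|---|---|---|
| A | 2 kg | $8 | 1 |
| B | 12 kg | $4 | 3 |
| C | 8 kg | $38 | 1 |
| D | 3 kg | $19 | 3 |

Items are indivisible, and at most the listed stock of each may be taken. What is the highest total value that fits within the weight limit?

$111

Best selections within weight 47 and stock limits:
- 1×A + 2×B + 1×C + 3×D: weight 43, value 111
- 1×A + 1×B + 1×C + 3×D: weight 31, value 107
Best: $111.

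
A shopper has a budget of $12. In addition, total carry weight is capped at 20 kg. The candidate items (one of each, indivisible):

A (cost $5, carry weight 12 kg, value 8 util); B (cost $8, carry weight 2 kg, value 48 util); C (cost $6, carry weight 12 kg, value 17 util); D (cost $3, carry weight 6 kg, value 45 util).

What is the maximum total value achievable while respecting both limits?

Feasible sets respecting both limits:
- B+D: cost 11, carry weight 8, value 93
- C+D: cost 9, carry weight 18, value 62
- A+D: cost 8, carry weight 18, value 53
Best: 93 util.

93 util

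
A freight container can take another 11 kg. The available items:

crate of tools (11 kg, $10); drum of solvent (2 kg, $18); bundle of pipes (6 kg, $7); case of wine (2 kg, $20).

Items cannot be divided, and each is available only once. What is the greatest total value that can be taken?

$45

Check high-value combinations within 11 kg:
- drum of solvent+bundle of pipes+case of wine: weight 2+6+2=10, value 18+7+20=45
- drum of solvent+case of wine: weight 2+2=4, value 18+20=38
- bundle of pipes+case of wine: weight 6+2=8, value 7+20=27
- drum of solvent+bundle of pipes: weight 2+6=8, value 18+7=25
- case of wine: weight 2, value 20
Best: $45.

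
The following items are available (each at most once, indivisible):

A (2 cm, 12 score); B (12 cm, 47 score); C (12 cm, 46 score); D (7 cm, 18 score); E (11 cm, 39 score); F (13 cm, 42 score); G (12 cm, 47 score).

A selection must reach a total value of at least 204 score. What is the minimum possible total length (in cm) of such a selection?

56

Subsets with value ≥ 204, sorted by total length:
- A+B+C+D+E+G: length 56, value 209
- A+B+D+E+F+G: length 57, value 205
Minimum length: 56 cm.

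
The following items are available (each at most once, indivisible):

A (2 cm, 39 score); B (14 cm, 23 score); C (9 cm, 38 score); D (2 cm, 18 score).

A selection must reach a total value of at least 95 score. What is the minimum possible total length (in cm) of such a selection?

Subsets with value ≥ 95, sorted by total length:
- A+C+D: length 13, value 95
- A+B+C: length 25, value 100
- A+B+C+D: length 27, value 118
Minimum length: 13 cm.

13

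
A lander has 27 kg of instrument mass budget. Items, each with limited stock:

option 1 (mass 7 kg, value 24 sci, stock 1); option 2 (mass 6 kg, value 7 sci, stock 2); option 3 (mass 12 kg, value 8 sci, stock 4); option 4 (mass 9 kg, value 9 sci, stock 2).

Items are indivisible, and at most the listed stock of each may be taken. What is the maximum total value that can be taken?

Best selections within mass 27 and stock limits:
- 1×option 1 + 2×option 4: mass 25, value 42
- 1×option 1 + 1×option 2 + 1×option 4: mass 22, value 40
- 1×option 1 + 1×option 2 + 1×option 3: mass 25, value 39
Best: 42 sci.

42 sci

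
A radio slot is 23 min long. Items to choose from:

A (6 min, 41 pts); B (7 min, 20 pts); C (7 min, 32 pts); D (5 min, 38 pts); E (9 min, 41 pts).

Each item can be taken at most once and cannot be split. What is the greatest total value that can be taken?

120 pts

This is a 0/1 knapsack; check combinations near the capacity.
- A+D+E: duration 6+5+9=20, value 41+38+41=120
- A+C+E: duration 6+7+9=22, value 41+32+41=114
- A+C+D: duration 6+7+5=18, value 41+32+38=111
- C+D+E: duration 7+5+9=21, value 32+38+41=111
Best: 120 pts.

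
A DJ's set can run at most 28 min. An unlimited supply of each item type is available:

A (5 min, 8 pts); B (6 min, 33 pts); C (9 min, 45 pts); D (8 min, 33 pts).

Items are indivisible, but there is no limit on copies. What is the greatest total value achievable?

144 pts

Best value-per-unit is B at 33/6; filling with it alone gives 4×33 = 132.
Optimal mix: 3×B + 1×C → duration 27, value 144.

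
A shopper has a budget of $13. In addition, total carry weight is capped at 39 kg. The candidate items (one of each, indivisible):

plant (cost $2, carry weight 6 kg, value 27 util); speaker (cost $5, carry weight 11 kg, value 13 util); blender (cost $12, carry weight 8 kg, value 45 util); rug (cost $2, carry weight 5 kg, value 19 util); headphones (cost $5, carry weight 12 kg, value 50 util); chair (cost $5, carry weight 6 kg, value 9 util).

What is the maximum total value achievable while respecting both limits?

96 util

Feasible sets respecting both limits:
- plant+rug+headphones: cost 9, carry weight 23, value 96
- plant+speaker+headphones: cost 12, carry weight 29, value 90
- plant+headphones+chair: cost 12, carry weight 24, value 86
Best: 96 util.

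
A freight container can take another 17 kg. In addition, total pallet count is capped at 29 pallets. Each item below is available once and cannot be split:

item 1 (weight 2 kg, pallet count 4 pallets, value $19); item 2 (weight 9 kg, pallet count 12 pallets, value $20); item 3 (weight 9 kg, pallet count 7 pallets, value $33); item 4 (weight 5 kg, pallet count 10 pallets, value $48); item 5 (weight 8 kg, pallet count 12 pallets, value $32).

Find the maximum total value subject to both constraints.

Feasible sets respecting both limits:
- item 1+item 3+item 4: weight 16, pallet count 21, value 100
- item 1+item 4+item 5: weight 15, pallet count 26, value 99
- item 1+item 2+item 4: weight 16, pallet count 26, value 87
Best: $100.

$100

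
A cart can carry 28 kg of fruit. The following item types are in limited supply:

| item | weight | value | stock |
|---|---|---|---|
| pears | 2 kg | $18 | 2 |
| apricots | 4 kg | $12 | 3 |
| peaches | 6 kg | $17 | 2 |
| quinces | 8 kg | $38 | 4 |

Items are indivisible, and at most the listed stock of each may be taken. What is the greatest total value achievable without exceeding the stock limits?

Best selections within weight 28 and stock limits:
- 2×pears + 3×quinces: weight 28, value 150
- 2×pears + 2×apricots + 2×quinces: weight 28, value 136
- 1×pears + 3×quinces: weight 26, value 132
- 2×pears + 1×peaches + 2×quinces: weight 26, value 129
Best: $150.

$150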